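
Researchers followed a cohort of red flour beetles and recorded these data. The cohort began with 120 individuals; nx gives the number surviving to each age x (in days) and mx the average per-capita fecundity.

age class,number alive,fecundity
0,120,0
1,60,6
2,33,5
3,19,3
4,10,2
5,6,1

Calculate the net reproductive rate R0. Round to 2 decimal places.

lx = nx/n0 = nx/120: 1, 0.5, 0.275, 0.15833…, 0.08333…, 0.05
lx·mx by age: 0, 3, 1.375, 0.475…, 0.166667…, 0.05
R0 = Σ lx·mx = 5.066667… → 5.07

5.07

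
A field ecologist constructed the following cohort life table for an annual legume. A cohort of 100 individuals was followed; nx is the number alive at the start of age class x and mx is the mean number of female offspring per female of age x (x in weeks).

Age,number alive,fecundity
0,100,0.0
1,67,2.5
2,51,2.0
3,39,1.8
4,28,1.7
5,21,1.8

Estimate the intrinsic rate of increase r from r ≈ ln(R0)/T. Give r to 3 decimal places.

lx = nx/n0 = nx/100: 1, 0.67, 0.51, 0.39, 0.28, 0.21
R0 = Σ lx·mx = 0 + 1.675 + 1.02 + 0.702 + 0.476 + 0.378 = 4.251
Σ x·lx·mx = 9.615; T = 9.615/4.251 = 2.26182…
r ≈ ln(R0)/T = ln(4.251)/2.26182… = 0.63982… → 0.640

0.640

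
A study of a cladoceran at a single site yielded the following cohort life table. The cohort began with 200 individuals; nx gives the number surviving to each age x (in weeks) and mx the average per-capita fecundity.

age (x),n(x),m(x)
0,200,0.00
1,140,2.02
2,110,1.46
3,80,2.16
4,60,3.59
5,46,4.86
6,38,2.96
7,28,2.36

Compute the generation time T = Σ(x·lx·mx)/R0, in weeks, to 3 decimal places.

3.436

lx = nx/n0 = nx/200: 1, 0.7, 0.55, 0.4, 0.3, 0.23, 0.19, 0.14
lx·mx: 0, 1.414, 0.803, 0.864, 1.077, 1.1178, 0.5624, 0.3304 → R0 = 6.1686
x·lx·mx: 0, 1.414, 1.606, 2.592, 4.308, 5.589, 3.3744, 2.3128 → Σ = 21.1962
T = 21.1962 / 6.1686 = 3.436144… → 3.436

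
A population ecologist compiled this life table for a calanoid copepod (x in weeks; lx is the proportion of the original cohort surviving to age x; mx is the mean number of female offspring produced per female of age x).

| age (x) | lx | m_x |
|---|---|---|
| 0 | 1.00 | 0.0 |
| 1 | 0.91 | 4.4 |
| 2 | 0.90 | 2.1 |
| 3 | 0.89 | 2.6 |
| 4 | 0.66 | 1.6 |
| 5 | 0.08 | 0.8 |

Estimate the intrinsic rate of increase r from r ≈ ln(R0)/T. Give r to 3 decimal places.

1.081

R0 = Σ lx·mx = 0 + 4.004 + 1.89 + 2.314 + 1.056 + 0.064 = 9.328
Σ x·lx·mx = 19.27; T = 19.27/9.328 = 2.06582…
r ≈ ln(R0)/T = ln(9.328)/2.06582… = 1.08093… → 1.081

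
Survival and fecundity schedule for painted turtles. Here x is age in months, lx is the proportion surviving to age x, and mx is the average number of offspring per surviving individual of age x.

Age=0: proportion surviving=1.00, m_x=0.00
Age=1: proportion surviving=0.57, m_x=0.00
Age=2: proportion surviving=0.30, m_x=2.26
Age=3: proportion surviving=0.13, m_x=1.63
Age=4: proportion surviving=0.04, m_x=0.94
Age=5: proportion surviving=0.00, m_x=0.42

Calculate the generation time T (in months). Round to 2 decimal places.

2.31

lx·mx: 0, 0, 0.678, 0.2119, 0.0376, 0 → R0 = 0.9275
x·lx·mx: 0, 0, 1.356, 0.6357, 0.1504, 0 → Σ = 2.1421
T = 2.1421 / 0.9275 = 2.309542… → 2.31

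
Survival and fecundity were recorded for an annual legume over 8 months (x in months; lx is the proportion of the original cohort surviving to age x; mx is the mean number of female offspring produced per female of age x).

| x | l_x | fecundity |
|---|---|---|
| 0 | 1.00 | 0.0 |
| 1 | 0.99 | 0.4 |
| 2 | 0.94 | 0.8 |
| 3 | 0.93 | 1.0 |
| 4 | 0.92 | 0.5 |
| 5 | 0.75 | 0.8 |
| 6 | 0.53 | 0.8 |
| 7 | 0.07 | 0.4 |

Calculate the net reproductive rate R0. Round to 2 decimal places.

lx·mx by age: 0, 0.396, 0.752, 0.93, 0.46, 0.6, 0.424, 0.028
R0 = Σ lx·mx = 3.59 → 3.59

3.59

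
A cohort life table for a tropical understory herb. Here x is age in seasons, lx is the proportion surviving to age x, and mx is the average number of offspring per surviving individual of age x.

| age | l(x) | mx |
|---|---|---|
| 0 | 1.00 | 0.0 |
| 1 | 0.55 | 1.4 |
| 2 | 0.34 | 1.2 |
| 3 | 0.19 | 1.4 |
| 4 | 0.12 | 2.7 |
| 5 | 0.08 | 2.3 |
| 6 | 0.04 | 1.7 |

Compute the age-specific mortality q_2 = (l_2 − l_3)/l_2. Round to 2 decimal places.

0.44

q_2 = (l_2 − l_3) / l_2 = (0.34 − 0.19) / 0.34
     = 0.15 / 0.34 = 0.441176… → 0.44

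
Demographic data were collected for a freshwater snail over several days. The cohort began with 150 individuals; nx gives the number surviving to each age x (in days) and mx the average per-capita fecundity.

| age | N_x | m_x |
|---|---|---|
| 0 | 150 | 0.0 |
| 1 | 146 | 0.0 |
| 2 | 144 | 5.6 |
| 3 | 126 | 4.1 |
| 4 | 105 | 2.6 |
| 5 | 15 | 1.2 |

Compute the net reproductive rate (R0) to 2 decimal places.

10.76

lx = nx/n0 = nx/150: 1, 0.97333…, 0.96, 0.84, 0.7, 0.1
lx·mx by age: 0, 0, 5.376, 3.444, 1.82, 0.12
R0 = Σ lx·mx = 10.76… → 10.76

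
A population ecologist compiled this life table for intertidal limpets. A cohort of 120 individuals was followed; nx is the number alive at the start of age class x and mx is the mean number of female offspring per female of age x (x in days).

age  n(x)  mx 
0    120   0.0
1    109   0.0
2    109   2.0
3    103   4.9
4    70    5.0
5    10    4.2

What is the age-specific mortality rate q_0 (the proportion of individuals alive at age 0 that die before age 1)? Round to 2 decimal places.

0.09

lx = nx/n0 = nx/120: 1, 0.90833…, 0.90833…, 0.85833…, 0.58333…, 0.08333…
q_0 = (l_0 − l_1) / l_0 = (1 − 0.908333…) / 1
     = 0.091667… / 1 = 0.091667… → 0.09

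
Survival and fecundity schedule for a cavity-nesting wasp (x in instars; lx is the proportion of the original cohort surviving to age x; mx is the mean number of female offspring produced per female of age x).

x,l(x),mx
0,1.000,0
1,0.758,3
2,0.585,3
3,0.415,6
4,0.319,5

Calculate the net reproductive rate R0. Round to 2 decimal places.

lx·mx by age: 0, 2.274, 1.755, 2.49, 1.595
R0 = Σ lx·mx = 8.114 → 8.11

8.11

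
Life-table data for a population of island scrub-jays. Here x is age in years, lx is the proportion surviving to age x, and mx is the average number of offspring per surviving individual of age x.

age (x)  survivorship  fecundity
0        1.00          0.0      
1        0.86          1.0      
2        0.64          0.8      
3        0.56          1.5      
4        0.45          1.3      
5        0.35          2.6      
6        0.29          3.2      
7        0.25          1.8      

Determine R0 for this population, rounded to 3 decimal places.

lx·mx by age: 0, 0.86, 0.512, 0.84, 0.585, 0.91, 0.928, 0.45
R0 = Σ lx·mx = 5.085 → 5.085

5.085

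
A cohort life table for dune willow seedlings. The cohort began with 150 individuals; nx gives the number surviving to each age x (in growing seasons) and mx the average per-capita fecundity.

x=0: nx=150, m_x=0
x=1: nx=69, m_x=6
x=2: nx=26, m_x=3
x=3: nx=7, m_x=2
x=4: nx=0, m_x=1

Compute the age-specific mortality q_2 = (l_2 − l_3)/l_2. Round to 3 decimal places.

lx = nx/n0 = nx/150: 1, 0.46, 0.17333…, 0.04667…, 0
q_2 = (l_2 − l_3) / l_2 = (0.173333… − 0.046667…) / 0.173333…
     = 0.126667… / 0.173333… = 0.730769… → 0.731

0.731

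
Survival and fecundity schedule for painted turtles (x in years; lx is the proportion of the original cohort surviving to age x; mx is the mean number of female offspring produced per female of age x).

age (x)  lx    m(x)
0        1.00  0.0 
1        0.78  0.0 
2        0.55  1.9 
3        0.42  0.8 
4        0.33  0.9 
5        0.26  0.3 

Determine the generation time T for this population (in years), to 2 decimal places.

2.66

lx·mx: 0, 0, 1.045, 0.336, 0.297, 0.078 → R0 = 1.756
x·lx·mx: 0, 0, 2.09, 1.008, 1.188, 0.39 → Σ = 4.676
T = 4.676 / 1.756 = 2.66287… → 2.66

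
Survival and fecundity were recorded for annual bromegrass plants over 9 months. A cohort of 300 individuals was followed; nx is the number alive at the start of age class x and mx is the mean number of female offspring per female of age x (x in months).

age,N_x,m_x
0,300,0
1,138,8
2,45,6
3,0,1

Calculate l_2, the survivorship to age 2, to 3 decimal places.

0.150

l_2 = n_2/n_0 = 45/300 = 0.15 → 0.150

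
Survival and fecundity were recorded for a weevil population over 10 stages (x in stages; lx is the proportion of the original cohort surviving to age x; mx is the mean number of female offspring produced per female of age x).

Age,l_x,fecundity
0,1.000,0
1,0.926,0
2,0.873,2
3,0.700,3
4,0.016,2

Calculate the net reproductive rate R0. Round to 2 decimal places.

lx·mx by age: 0, 0, 1.746, 2.1, 0.032
R0 = Σ lx·mx = 3.878 → 3.88

3.88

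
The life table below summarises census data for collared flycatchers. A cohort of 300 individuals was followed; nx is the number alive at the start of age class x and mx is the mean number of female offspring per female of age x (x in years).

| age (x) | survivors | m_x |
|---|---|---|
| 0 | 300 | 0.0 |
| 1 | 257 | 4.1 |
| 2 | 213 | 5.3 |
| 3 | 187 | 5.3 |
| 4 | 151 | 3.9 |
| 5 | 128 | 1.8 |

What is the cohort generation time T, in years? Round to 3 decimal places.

lx = nx/n0 = nx/300: 1, 0.85667…, 0.71, 0.62333…, 0.50333…, 0.42667…
lx·mx: 0, 3.512333…, 3.763, 3.303667…, 1.963…, 0.768… → R0 = 13.31…
x·lx·mx: 0, 3.512333…, 7.526, 9.911…, 7.852…, 3.84… → Σ = 32.641333…
T = 32.641333… / 13.31… = 2.452392… → 2.452

2.452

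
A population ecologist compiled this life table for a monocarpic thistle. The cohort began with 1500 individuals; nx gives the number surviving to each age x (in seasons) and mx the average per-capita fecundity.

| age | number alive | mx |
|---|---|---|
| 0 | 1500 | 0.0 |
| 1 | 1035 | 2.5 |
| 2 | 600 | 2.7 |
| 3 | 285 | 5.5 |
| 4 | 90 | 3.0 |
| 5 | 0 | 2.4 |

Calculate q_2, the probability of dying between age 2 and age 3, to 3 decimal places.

lx = nx/n0 = nx/1500: 1, 0.69, 0.4, 0.19, 0.06, 0
q_2 = (l_2 − l_3) / l_2 = (0.4 − 0.19) / 0.4
     = 0.21 / 0.4 = 0.525 → 0.525

0.525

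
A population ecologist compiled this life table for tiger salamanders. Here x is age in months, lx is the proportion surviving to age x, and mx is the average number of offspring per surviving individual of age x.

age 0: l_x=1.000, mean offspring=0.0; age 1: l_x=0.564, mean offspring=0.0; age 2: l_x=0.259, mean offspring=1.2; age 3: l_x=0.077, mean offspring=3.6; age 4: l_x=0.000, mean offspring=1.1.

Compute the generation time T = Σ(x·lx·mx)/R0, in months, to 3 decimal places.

2.471

lx·mx: 0, 0, 0.3108, 0.2772, 0 → R0 = 0.588
x·lx·mx: 0, 0, 0.6216, 0.8316, 0 → Σ = 1.4532
T = 1.4532 / 0.588 = 2.471429… → 2.471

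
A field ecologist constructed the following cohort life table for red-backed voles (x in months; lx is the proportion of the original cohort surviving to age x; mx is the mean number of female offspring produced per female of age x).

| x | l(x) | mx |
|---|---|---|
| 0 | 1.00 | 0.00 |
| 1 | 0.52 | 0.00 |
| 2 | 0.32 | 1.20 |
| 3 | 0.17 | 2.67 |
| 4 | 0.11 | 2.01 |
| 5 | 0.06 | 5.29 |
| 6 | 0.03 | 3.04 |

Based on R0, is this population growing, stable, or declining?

growing

R0 = Σ lx·mx = 0 + 0 + 0.384 + 0.4539 + 0.2211 + 0.3174 + 0.0912 = 1.4676
R0 > 1, so the population is growing.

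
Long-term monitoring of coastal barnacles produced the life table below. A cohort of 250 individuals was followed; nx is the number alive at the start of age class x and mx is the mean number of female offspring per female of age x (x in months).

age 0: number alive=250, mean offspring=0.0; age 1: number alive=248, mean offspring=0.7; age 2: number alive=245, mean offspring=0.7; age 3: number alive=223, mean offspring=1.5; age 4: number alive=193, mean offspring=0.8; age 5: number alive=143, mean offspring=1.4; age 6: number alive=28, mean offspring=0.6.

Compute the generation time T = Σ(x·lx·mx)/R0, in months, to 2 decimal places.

3.08

lx = nx/n0 = nx/250: 1, 0.992, 0.98, 0.892, 0.772, 0.572, 0.112
lx·mx: 0, 0.6944, 0.686, 1.338, 0.6176, 0.8008, 0.0672 → R0 = 4.204
x·lx·mx: 0, 0.6944, 1.372, 4.014, 2.4704, 4.004, 0.4032 → Σ = 12.958
T = 12.958 / 4.204 = 3.082303… → 3.08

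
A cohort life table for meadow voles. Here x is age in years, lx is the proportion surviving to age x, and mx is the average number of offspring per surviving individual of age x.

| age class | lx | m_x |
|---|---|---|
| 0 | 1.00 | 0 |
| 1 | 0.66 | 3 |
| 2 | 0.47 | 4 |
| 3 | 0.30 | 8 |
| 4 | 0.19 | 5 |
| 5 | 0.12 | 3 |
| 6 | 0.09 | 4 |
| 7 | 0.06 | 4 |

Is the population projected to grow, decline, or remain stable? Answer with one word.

R0 = Σ lx·mx = 0 + 1.98 + 1.88 + 2.4 + 0.95 + 0.36 + 0.36 + 0.24 = 8.17
R0 > 1, so the population is growing.

growing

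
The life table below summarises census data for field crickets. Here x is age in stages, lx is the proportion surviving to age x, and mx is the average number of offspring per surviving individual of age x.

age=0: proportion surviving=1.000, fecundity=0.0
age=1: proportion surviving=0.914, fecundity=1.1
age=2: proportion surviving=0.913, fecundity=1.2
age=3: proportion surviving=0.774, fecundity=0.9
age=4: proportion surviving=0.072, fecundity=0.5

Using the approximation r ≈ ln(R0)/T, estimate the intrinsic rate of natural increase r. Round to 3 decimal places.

R0 = Σ lx·mx = 0 + 1.0054 + 1.0956 + 0.6966 + 0.036 = 2.8336
Σ x·lx·mx = 5.4304; T = 5.4304/2.8336 = 1.91643…
r ≈ ln(R0)/T = ln(2.8336)/1.91643… = 0.54348… → 0.543

0.543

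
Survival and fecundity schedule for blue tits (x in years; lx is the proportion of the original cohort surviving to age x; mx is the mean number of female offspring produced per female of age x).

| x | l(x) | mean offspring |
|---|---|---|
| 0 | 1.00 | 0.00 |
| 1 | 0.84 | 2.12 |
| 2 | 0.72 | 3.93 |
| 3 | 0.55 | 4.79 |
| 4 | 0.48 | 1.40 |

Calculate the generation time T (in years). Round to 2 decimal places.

lx·mx: 0, 1.7808, 2.8296, 2.6345, 0.672 → R0 = 7.9169
x·lx·mx: 0, 1.7808, 5.6592, 7.9035, 2.688 → Σ = 18.0315
T = 18.0315 / 7.9169 = 2.277596… → 2.28

2.28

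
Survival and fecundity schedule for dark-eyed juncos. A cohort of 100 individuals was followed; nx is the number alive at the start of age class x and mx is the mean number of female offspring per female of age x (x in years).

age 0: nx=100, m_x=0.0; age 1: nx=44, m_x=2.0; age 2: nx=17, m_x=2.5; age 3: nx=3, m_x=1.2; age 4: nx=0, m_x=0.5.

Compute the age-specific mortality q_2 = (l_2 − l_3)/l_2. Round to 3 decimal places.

0.824

lx = nx/n0 = nx/100: 1, 0.44, 0.17, 0.03, 0
q_2 = (l_2 − l_3) / l_2 = (0.17 − 0.03) / 0.17
     = 0.14 / 0.17 = 0.823529… → 0.824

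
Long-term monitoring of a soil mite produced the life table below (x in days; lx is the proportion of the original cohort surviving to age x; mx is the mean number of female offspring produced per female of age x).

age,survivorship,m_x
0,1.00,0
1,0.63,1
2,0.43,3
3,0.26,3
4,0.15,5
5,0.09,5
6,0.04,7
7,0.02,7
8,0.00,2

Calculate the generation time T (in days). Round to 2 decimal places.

lx·mx: 0, 0.63, 1.29, 0.78, 0.75, 0.45, 0.28, 0.14, 0 → R0 = 4.32
x·lx·mx: 0, 0.63, 2.58, 2.34, 3, 2.25, 1.68, 0.98, 0 → Σ = 13.46
T = 13.46 / 4.32 = 3.115741… → 3.12

3.12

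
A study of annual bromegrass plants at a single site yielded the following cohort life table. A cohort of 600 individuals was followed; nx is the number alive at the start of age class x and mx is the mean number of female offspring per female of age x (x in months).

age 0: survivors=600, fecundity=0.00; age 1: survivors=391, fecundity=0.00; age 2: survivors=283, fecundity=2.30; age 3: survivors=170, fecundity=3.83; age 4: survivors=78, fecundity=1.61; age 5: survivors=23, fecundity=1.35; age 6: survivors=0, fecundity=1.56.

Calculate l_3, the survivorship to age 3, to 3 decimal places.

0.283

l_3 = n_3/n_0 = 170/600 = 0.283333… → 0.283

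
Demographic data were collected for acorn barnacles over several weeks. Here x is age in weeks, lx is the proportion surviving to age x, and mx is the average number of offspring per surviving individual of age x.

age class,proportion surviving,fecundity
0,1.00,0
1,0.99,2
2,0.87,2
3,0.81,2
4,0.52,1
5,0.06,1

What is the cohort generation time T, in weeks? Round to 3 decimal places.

2.145

lx·mx: 0, 1.98, 1.74, 1.62, 0.52, 0.06 → R0 = 5.92
x·lx·mx: 0, 1.98, 3.48, 4.86, 2.08, 0.3 → Σ = 12.7
T = 12.7 / 5.92 = 2.14527… → 2.145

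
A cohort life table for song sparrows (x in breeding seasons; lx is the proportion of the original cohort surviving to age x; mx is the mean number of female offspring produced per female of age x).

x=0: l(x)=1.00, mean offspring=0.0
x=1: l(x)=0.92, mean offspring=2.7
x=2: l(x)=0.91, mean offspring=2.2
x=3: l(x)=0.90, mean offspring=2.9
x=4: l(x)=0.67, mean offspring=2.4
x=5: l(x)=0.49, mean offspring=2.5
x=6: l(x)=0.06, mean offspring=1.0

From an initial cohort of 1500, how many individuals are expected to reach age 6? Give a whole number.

90

Expected survivors = N0 · l_6 = 1500 × 0.06 = 90 → 90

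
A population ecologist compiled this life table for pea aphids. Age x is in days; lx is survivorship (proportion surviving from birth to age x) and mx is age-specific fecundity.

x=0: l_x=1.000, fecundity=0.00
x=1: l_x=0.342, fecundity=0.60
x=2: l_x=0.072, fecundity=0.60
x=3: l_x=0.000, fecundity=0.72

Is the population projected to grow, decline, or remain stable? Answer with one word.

R0 = Σ lx·mx = 0 + 0.2052 + 0.0432 + 0 = 0.2484
R0 < 1, so the population is declining.

declining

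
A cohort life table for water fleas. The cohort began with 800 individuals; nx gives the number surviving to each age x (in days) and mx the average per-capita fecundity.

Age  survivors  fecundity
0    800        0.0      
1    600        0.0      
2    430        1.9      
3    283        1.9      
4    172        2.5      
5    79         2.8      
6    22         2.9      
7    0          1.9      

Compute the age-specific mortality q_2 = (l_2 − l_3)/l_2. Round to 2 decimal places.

lx = nx/n0 = nx/800: 1, 0.75, 0.5375, 0.35375, 0.215, 0.09875, 0.0275, 0
q_2 = (l_2 − l_3) / l_2 = (0.5375 − 0.35375) / 0.5375
     = 0.18375 / 0.5375 = 0.34186… → 0.34

0.34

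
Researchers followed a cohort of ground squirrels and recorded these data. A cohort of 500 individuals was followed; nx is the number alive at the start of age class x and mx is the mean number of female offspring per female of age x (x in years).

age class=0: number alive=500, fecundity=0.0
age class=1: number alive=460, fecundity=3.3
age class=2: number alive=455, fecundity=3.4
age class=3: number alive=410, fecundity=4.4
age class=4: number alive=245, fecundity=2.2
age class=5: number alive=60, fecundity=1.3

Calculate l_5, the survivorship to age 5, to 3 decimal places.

l_5 = n_5/n_0 = 60/500 = 0.12 → 0.120

0.120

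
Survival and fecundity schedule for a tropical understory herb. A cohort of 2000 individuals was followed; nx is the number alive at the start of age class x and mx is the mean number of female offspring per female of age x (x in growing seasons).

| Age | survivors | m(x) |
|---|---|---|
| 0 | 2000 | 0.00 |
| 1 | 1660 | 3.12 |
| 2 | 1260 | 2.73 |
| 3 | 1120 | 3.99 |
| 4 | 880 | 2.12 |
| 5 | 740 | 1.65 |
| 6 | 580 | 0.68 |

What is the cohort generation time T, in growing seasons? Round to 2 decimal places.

2.50

lx = nx/n0 = nx/2000: 1, 0.83, 0.63, 0.56, 0.44, 0.37, 0.29
lx·mx: 0, 2.5896, 1.7199, 2.2344, 0.9328, 0.6105, 0.1972 → R0 = 8.2844
x·lx·mx: 0, 2.5896, 3.4398, 6.7032, 3.7312, 3.0525, 1.1832 → Σ = 20.6995
T = 20.6995 / 8.2844 = 2.498612… → 2.50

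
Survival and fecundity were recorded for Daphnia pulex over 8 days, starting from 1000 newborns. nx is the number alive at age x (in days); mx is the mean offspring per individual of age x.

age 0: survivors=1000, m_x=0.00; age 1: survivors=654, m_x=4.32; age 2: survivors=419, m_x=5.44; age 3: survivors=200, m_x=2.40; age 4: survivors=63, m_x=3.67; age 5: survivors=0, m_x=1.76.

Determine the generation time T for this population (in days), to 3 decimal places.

lx = nx/n0 = nx/1000: 1, 0.654, 0.419, 0.2, 0.063, 0
lx·mx: 0, 2.82528, 2.27936, 0.48, 0.23121, 0 → R0 = 5.81585
x·lx·mx: 0, 2.82528, 4.55872, 1.44, 0.92484, 0 → Σ = 9.74884
T = 9.74884 / 5.81585 = 1.676254… → 1.676

1.676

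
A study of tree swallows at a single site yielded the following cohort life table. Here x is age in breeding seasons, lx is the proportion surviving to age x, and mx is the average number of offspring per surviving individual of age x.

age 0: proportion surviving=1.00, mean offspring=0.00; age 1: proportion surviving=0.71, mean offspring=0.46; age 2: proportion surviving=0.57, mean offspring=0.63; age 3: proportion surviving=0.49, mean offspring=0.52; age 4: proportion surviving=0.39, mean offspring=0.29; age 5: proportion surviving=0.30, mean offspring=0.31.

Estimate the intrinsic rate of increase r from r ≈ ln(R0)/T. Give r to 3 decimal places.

R0 = Σ lx·mx = 0 + 0.3266 + 0.3591 + 0.2548 + 0.1131 + 0.093 = 1.1466
Σ x·lx·mx = 2.7266; T = 2.7266/1.1466 = 2.37799…
r ≈ ln(R0)/T = ln(1.1466)/2.37799… = 0.05753… → 0.058

0.058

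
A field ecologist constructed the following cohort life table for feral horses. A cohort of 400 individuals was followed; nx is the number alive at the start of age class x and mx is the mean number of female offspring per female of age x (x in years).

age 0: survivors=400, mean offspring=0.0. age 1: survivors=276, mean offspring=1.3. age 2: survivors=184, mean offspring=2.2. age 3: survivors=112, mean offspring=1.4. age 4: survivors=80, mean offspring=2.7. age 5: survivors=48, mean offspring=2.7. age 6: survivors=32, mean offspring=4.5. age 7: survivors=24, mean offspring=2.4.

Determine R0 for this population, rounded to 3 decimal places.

lx = nx/n0 = nx/400: 1, 0.69, 0.46, 0.28, 0.2, 0.12, 0.08, 0.06
lx·mx by age: 0, 0.897, 1.012, 0.392, 0.54, 0.324, 0.36, 0.144
R0 = Σ lx·mx = 3.669 → 3.669

3.669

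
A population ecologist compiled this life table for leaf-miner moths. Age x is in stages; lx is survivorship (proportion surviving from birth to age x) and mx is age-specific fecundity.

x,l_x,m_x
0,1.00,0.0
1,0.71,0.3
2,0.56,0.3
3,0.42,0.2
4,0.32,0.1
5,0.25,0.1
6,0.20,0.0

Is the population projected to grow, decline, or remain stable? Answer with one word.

declining

R0 = Σ lx·mx = 0 + 0.213 + 0.168 + 0.084 + 0.032 + 0.025 + 0 = 0.522
R0 < 1, so the population is declining.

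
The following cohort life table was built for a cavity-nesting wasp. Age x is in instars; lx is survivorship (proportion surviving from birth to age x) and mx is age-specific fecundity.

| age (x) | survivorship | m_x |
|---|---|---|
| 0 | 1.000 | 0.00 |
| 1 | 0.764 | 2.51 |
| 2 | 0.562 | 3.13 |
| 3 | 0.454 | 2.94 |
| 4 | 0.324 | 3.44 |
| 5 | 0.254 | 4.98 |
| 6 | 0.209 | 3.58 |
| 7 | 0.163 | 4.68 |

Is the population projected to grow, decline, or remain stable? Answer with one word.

R0 = Σ lx·mx = 0 + 1.91764 + 1.75906 + 1.33476 + 1.11456 + 1.26492 + 0.74822 + 0.76284 = 8.902
R0 > 1, so the population is growing.

growing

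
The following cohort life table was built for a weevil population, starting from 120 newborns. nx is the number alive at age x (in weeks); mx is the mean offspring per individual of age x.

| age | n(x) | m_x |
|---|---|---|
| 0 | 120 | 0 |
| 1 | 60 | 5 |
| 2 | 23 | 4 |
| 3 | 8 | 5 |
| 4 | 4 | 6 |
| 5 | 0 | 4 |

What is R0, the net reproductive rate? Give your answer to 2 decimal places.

3.80

lx = nx/n0 = nx/120: 1, 0.5, 0.19167…, 0.06667…, 0.03333…, 0
lx·mx by age: 0, 2.5, 0.766667…, 0.333333…, 0.2…, 0
R0 = Σ lx·mx = 3.8… → 3.80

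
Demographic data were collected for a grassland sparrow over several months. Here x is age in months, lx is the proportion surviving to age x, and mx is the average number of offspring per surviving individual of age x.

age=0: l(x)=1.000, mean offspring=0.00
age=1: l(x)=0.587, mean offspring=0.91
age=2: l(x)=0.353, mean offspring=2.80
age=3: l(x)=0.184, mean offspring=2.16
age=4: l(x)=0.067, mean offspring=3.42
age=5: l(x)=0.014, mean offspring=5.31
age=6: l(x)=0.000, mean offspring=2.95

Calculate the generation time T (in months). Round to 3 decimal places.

2.245

lx·mx: 0, 0.53417, 0.9884, 0.39744, 0.22914, 0.07434, 0 → R0 = 2.22349
x·lx·mx: 0, 0.53417, 1.9768, 1.19232, 0.91656, 0.3717, 0 → Σ = 4.99155
T = 4.99155 / 2.22349 = 2.244917… → 2.245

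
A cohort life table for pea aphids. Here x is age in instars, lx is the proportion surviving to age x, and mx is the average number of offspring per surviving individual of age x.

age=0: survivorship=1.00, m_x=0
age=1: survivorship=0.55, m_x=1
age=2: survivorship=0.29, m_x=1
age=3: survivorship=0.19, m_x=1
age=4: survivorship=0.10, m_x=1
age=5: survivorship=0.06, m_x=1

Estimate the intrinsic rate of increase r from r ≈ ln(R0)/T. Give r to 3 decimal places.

R0 = Σ lx·mx = 0 + 0.55 + 0.29 + 0.19 + 0.1 + 0.06 = 1.19
Σ x·lx·mx = 2.4; T = 2.4/1.19 = 2.01681…
r ≈ ln(R0)/T = ln(1.19)/2.01681… = 0.08625… → 0.086

0.086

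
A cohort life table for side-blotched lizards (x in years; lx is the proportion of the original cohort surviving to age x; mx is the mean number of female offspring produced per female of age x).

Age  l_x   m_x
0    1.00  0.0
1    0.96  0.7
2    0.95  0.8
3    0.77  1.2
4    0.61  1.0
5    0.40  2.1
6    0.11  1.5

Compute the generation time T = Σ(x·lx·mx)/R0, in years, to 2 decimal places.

3.17

lx·mx: 0, 0.672, 0.76, 0.924, 0.61, 0.84, 0.165 → R0 = 3.971
x·lx·mx: 0, 0.672, 1.52, 2.772, 2.44, 4.2, 0.99 → Σ = 12.594
T = 12.594 / 3.971 = 3.171493… → 3.17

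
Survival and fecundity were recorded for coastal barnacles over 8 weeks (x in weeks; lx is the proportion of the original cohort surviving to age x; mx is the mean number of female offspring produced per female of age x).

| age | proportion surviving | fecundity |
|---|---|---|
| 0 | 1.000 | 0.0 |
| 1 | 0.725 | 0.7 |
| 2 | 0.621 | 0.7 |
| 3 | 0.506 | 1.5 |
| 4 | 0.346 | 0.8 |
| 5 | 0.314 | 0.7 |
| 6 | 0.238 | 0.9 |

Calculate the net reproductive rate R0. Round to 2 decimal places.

2.41

lx·mx by age: 0, 0.5075, 0.4347, 0.759, 0.2768, 0.2198, 0.2142
R0 = Σ lx·mx = 2.412 → 2.41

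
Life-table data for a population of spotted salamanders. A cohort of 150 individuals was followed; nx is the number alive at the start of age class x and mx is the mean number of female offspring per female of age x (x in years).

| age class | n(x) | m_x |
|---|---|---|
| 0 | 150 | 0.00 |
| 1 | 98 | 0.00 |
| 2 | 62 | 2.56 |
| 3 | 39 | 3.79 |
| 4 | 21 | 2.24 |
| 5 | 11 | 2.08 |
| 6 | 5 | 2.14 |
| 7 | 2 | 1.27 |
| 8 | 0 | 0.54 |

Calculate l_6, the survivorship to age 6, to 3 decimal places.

l_6 = n_6/n_0 = 5/150 = 0.033333… → 0.033

0.033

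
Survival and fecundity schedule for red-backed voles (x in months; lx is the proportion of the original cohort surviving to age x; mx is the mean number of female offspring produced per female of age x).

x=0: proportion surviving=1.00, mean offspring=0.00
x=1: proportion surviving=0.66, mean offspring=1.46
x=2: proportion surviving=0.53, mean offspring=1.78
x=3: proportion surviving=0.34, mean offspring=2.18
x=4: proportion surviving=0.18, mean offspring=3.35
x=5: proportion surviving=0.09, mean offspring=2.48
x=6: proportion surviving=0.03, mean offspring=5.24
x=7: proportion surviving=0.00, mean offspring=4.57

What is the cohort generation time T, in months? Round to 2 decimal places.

2.63

lx·mx: 0, 0.9636, 0.9434, 0.7412, 0.603, 0.2232, 0.1572, 0 → R0 = 3.6316
x·lx·mx: 0, 0.9636, 1.8868, 2.2236, 2.412, 1.116, 0.9432, 0 → Σ = 9.5452
T = 9.5452 / 3.6316 = 2.628373… → 2.63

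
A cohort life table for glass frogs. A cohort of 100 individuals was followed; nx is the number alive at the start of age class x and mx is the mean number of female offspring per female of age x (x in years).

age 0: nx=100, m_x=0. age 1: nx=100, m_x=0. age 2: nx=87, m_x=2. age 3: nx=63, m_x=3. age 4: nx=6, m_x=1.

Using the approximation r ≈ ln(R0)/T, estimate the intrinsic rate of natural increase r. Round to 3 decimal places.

lx = nx/n0 = nx/100: 1, 1, 0.87, 0.63, 0.06
R0 = Σ lx·mx = 0 + 0 + 1.74 + 1.89 + 0.06 = 3.69
Σ x·lx·mx = 9.39; T = 9.39/3.69 = 2.54472…
r ≈ ln(R0)/T = ln(3.69)/2.54472… = 0.51307… → 0.513

0.513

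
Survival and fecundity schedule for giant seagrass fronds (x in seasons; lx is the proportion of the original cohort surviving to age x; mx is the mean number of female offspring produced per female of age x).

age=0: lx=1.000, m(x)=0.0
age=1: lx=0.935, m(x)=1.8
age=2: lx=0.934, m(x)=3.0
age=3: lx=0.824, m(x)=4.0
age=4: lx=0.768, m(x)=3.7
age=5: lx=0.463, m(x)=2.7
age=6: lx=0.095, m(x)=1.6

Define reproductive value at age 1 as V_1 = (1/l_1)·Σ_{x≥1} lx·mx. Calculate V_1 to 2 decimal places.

lx·mx for x ≥ 1: 1.683, 2.802, 3.296, 2.8416, 1.2501, 0.152 → sum = 12.0247
V_1 = 12.0247 / l_1 = 12.0247 / 0.935 = 12.860642… → 12.86

12.86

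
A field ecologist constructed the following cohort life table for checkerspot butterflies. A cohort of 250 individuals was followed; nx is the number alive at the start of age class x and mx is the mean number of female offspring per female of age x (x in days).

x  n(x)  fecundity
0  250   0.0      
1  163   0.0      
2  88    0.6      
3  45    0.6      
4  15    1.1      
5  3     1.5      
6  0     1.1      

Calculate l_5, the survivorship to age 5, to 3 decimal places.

l_5 = n_5/n_0 = 3/250 = 0.012 → 0.012

0.012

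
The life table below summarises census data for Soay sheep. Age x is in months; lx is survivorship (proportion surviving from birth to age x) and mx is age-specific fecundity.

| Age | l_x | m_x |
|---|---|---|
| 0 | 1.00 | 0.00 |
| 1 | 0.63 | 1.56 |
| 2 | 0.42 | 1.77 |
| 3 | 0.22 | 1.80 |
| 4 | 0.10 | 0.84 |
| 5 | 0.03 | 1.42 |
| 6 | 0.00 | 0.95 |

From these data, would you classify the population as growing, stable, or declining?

growing

R0 = Σ lx·mx = 0 + 0.9828 + 0.7434 + 0.396 + 0.084 + 0.0426 + 0 = 2.2488
R0 > 1, so the population is growing.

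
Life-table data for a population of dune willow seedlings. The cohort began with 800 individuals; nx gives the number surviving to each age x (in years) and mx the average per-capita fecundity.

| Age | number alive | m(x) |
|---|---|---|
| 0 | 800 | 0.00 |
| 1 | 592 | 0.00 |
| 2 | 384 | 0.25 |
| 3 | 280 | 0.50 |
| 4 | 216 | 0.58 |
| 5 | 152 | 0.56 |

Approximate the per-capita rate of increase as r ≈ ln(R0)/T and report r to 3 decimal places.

lx = nx/n0 = nx/800: 1, 0.74, 0.48, 0.35, 0.27, 0.19
R0 = Σ lx·mx = 0 + 0 + 0.12 + 0.175 + 0.1566 + 0.1064 = 0.558
Σ x·lx·mx = 1.9234; T = 1.9234/0.558 = 3.44695…
r ≈ ln(R0)/T = ln(0.558)/3.44695… = -0.16925… → -0.169

-0.169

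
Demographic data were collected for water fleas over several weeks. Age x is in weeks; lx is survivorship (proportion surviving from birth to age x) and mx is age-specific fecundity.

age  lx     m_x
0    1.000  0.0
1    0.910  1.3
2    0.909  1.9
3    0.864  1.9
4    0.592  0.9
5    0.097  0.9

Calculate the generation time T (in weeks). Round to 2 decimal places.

lx·mx: 0, 1.183, 1.7271, 1.6416, 0.5328, 0.0873 → R0 = 5.1718
x·lx·mx: 0, 1.183, 3.4542, 4.9248, 2.1312, 0.4365 → Σ = 12.1297
T = 12.1297 / 5.1718 = 2.345354… → 2.35

2.35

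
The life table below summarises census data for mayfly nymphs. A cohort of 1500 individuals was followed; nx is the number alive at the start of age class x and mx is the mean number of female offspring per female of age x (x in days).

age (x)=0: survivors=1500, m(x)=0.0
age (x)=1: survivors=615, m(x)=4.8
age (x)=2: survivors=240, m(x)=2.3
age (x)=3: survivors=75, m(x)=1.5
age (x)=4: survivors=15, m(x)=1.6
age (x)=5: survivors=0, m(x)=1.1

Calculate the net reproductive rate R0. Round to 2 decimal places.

lx = nx/n0 = nx/1500: 1, 0.41, 0.16, 0.05, 0.01, 0
lx·mx by age: 0, 1.968, 0.368, 0.075, 0.016, 0
R0 = Σ lx·mx = 2.427 → 2.43

2.43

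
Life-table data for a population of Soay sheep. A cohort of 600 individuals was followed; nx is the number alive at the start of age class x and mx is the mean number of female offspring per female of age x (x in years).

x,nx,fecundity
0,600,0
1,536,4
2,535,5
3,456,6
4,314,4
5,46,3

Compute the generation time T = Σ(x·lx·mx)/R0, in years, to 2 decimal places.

lx = nx/n0 = nx/600: 1, 0.89333…, 0.89167…, 0.76, 0.52333…, 0.07667…
lx·mx: 0, 3.573333…, 4.458333…, 4.56, 2.093333…, 0.23… → R0 = 14.915…
x·lx·mx: 0, 3.573333…, 8.916667…, 13.68, 8.373333…, 1.15… → Σ = 35.693333…
T = 35.693333… / 14.915… = 2.393117… → 2.39

2.39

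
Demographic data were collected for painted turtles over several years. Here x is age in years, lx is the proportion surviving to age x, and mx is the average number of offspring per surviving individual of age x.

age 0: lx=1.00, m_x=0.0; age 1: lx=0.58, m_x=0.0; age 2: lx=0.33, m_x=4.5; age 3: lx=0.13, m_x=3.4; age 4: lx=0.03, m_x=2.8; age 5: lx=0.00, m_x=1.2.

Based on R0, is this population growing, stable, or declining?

R0 = Σ lx·mx = 0 + 0 + 1.485 + 0.442 + 0.084 + 0 = 2.011
R0 > 1, so the population is growing.

growing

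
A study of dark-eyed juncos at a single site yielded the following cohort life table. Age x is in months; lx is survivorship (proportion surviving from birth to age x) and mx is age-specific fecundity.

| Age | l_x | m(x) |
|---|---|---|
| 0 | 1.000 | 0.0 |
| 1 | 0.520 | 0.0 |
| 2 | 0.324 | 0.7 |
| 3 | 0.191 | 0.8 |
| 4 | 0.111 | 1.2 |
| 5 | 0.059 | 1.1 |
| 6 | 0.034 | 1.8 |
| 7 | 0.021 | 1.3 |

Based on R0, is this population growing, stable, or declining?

R0 = Σ lx·mx = 0 + 0 + 0.2268 + 0.1528 + 0.1332 + 0.0649 + 0.0612 + 0.0273 = 0.6662
R0 < 1, so the population is declining.

declining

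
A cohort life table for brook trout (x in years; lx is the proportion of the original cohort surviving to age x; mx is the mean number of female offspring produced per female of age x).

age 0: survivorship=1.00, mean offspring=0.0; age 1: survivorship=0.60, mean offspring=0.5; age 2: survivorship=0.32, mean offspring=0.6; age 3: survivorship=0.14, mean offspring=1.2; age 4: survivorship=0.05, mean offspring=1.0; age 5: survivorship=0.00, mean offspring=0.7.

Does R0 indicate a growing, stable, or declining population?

R0 = Σ lx·mx = 0 + 0.3 + 0.192 + 0.168 + 0.05 + 0 = 0.71
R0 < 1, so the population is declining.

declining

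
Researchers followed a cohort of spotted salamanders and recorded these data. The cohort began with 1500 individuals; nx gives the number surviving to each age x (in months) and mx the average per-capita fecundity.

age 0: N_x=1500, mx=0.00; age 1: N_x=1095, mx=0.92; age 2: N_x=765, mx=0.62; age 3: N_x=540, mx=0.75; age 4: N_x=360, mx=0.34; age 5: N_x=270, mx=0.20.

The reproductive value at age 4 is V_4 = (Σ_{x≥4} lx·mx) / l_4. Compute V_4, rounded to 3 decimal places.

lx = nx/n0 = nx/1500: 1, 0.73, 0.51, 0.36, 0.24, 0.18
lx·mx for x ≥ 4: 0.0816, 0.036 → sum = 0.1176
V_4 = 0.1176 / l_4 = 0.1176 / 0.24 = 0.49 → 0.490

0.490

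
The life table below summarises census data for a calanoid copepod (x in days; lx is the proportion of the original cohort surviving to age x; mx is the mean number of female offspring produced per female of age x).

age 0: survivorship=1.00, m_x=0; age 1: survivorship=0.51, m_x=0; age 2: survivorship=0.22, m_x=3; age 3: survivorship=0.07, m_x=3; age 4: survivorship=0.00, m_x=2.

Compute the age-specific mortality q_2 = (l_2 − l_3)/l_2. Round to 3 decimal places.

q_2 = (l_2 − l_3) / l_2 = (0.22 − 0.07) / 0.22
     = 0.15 / 0.22 = 0.681818… → 0.682

0.682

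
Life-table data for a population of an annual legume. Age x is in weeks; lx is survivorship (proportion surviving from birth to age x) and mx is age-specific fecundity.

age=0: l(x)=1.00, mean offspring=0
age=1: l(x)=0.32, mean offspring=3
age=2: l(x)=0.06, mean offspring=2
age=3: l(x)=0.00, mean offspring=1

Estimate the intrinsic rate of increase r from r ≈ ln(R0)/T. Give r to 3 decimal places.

0.069

R0 = Σ lx·mx = 0 + 0.96 + 0.12 + 0 = 1.08
Σ x·lx·mx = 1.2; T = 1.2/1.08 = 1.11111…
r ≈ ln(R0)/T = ln(1.08)/1.11111… = 0.06926… → 0.069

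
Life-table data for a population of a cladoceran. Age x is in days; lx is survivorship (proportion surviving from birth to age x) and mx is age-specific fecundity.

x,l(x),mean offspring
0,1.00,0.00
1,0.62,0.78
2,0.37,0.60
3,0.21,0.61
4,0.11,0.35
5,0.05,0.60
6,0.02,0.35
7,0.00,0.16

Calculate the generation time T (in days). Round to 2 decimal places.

lx·mx: 0, 0.4836, 0.222, 0.1281, 0.0385, 0.03, 0.007, 0 → R0 = 0.9092
x·lx·mx: 0, 0.4836, 0.444, 0.3843, 0.154, 0.15, 0.042, 0 → Σ = 1.6579
T = 1.6579 / 0.9092 = 1.823471… → 1.82

1.82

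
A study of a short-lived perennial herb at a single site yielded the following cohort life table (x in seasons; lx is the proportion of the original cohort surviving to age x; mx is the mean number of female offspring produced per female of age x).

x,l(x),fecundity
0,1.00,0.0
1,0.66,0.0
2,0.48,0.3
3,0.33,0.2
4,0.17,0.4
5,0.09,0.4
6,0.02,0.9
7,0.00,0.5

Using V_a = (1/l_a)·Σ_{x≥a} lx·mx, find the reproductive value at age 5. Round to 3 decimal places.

lx·mx for x ≥ 5: 0.036, 0.018, 0 → sum = 0.054
V_5 = 0.054 / l_5 = 0.054 / 0.09 = 0.6 → 0.600

0.600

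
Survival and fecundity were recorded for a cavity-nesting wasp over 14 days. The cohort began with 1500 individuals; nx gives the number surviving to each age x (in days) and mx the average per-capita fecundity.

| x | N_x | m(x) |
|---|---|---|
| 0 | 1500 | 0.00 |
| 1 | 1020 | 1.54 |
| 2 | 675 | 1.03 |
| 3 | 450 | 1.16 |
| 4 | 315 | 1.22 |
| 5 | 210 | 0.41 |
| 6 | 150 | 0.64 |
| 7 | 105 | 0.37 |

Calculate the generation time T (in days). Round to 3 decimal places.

2.164

lx = nx/n0 = nx/1500: 1, 0.68, 0.45, 0.3, 0.21, 0.14, 0.1, 0.07
lx·mx: 0, 1.0472, 0.4635, 0.348, 0.2562, 0.0574, 0.064, 0.0259 → R0 = 2.2622
x·lx·mx: 0, 1.0472, 0.927, 1.044, 1.0248, 0.287, 0.384, 0.1813 → Σ = 4.8953
T = 4.8953 / 2.2622 = 2.163955… → 2.164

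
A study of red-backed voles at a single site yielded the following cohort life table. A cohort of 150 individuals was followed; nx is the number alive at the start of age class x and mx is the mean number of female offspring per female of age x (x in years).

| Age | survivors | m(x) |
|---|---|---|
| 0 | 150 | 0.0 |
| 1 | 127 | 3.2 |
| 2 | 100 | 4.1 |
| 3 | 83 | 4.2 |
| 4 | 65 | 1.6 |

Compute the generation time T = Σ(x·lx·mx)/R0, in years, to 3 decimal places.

lx = nx/n0 = nx/150: 1, 0.84667…, 0.66667…, 0.55333…, 0.43333…
lx·mx: 0, 2.709333…, 2.733333…, 2.324…, 0.693333… → R0 = 8.46…
x·lx·mx: 0, 2.709333…, 5.466667…, 6.972…, 2.773333… → Σ = 17.921333…
T = 17.921333… / 8.46… = 2.118361… → 2.118

2.118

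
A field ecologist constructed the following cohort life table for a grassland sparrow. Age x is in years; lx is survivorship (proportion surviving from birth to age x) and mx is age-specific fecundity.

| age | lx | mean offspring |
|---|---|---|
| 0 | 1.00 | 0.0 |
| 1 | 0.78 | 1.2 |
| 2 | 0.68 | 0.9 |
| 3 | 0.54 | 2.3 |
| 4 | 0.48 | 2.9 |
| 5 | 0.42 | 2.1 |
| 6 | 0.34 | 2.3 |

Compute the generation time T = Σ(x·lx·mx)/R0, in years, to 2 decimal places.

lx·mx: 0, 0.936, 0.612, 1.242, 1.392, 0.882, 0.782 → R0 = 5.846
x·lx·mx: 0, 0.936, 1.224, 3.726, 5.568, 4.41, 4.692 → Σ = 20.556
T = 20.556 / 5.846 = 3.51625… → 3.52

3.52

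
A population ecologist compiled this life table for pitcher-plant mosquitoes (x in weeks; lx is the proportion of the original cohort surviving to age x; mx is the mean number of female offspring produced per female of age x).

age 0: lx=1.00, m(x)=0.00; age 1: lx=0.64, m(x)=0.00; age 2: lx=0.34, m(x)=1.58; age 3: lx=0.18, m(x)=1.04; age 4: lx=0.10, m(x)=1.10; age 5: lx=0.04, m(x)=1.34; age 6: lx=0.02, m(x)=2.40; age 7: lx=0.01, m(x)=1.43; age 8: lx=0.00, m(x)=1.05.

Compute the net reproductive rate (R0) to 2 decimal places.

lx·mx by age: 0, 0, 0.5372, 0.1872, 0.11, 0.0536, 0.048, 0.0143, 0
R0 = Σ lx·mx = 0.9503 → 0.95

0.95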